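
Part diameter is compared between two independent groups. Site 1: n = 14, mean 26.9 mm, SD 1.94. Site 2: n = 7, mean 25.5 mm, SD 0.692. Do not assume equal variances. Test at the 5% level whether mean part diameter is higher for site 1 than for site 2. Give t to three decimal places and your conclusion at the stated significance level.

t = 2.411; reject H0

Let group 1 = site 1, group 2 = site 2. H0: μ_1 = μ_2; H1: μ_1 > μ_2 (Welch's two-sample t-test, right-tailed).
t = (x̄_1 − x̄_2)/√(s_1²/n_1 + s_2²/n_2) = (26.9 − 25.5)/√(1.94²/14 + 0.692²/7) = 2.411
Welch–Satterthwaite df ≈ 17.94
p-value = P(T ≥ 2.411) ≈ 0.0134
Since p ≈ 0.0134 < α = 0.05, reject H0; the data support H1.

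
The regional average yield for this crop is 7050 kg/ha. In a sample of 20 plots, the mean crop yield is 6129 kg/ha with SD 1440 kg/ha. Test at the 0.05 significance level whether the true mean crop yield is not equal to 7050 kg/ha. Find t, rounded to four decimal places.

-2.8603

H0: μ = 7050; H1: μ ≠ 7050 (one-sample t-test, two-sided).
t = (x̄ − μ₀)/(s/√n) = (6129 − 7050)/(1440/√20) = -2.8603
df = n − 1 = 19
Two-sided p-value ≈ 0.0100
Since p ≈ 0.0100 < α = 0.05, reject H0; the data support H1.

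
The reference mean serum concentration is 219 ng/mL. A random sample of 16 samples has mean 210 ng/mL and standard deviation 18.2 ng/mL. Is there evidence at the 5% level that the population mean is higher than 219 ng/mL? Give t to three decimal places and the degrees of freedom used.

t = -1.978, df = 15

H0: μ = 219; H1: μ > 219 (one-sample t-test, right-tailed).
t = (x̄ − μ₀)/(s/√n) = (210 − 219)/(18.2/√16) = -1.978
df = n − 1 = 15
p-value = P(T ≥ -1.978) ≈ 0.9667
Since p ≈ 0.9667 > α = 0.05, fail to reject H0; the evidence is not statistically significant.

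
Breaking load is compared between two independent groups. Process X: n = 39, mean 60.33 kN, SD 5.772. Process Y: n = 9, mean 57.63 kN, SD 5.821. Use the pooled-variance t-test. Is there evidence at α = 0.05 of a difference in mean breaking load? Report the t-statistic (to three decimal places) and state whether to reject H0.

t = 1.263; fail to reject H0

Let group 1 = process X, group 2 = process Y. H0: μ_1 = μ_2; H1: μ_1 ≠ μ_2 (two-sample pooled-variance t-test, two-sided).
s_p² = [(39−1)·5.772² + (9−1)·5.821²]/(39+9−2) = 33.4148
t = (60.33 − 57.63)/√[33.4148·(1/39 + 1/9)] = 1.263
df = n₁ + n₂ − 2 = 46
Two-sided p-value ≈ 0.213
Since p ≈ 0.213 > α = 0.05, fail to reject H0; the evidence is not statistically significant.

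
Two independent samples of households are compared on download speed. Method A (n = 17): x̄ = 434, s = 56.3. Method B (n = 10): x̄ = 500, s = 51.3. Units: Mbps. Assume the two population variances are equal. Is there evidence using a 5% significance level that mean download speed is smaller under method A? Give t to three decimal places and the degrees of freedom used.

Let group 1 = method A, group 2 = method B. H0: μ_1 = μ_2; H1: μ_1 < μ_2 (two-sample pooled-variance t-test, left-tailed).
s_p² = [(17−1)·56.3² + (10−1)·51.3²]/(17+10−2) = 2976.01
t = (434 − 500)/√[2976.01·(1/17 + 1/10)] = -3.036
df = n₁ + n₂ − 2 = 25
p-value = P(T ≤ -3.036) ≈ 0.003
Since p ≈ 0.003 < α = 0.05, reject H0; the data support H1.

t = -3.036, df = 25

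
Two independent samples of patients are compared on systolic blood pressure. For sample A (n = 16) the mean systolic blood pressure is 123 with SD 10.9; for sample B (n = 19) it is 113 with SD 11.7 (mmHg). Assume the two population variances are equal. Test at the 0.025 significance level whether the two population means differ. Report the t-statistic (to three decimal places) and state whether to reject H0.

Let group 1 = sample A, group 2 = sample B. H0: μ_1 = μ_2; H1: μ_1 ≠ μ_2 (two-sample pooled-variance t-test, two-sided).
s_p² = [(16−1)·10.9² + (19−1)·11.7²]/(16+19−2) = 128.672
t = (123 − 113)/√[128.672·(1/16 + 1/19)] = 2.598
df = n₁ + n₂ − 2 = 33
Two-sided p-value ≈ 0.0139
Since p ≈ 0.0139 < α = 0.025, reject H0; the data support H1.

t = 2.598; reject H0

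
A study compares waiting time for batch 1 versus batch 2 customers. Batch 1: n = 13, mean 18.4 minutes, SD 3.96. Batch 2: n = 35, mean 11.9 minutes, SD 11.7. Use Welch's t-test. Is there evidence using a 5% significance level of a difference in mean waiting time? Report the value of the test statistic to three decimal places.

Let group 1 = batch 1, group 2 = batch 2. H0: μ_1 = μ_2; H1: μ_1 ≠ μ_2 (Welch's two-sample t-test, two-sided).
t = (x̄_1 − x̄_2)/√(s_1²/n_1 + s_2²/n_2) = (18.4 − 11.9)/√(3.96²/13 + 11.7²/35) = 2.873
Welch–Satterthwaite df ≈ 45.85
Two-sided p-value ≈ 0.0061
Since p ≈ 0.0061 < α = 0.05, reject H0; the evidence is statistically significant.

2.873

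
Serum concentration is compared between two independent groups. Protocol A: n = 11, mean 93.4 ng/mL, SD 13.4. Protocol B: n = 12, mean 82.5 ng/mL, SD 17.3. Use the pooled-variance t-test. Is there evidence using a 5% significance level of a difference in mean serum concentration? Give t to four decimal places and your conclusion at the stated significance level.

Let group 1 = protocol A, group 2 = protocol B. H0: μ_1 = μ_2; H1: μ_1 ≠ μ_2 (two-sample pooled-variance t-test, two-sided).
s_p² = [(11−1)·13.4² + (12−1)·17.3²]/(11+12−2) = 242.276
t = (93.4 − 82.5)/√[242.276·(1/11 + 1/12)] = 1.6776
df = n₁ + n₂ − 2 = 21
Two-sided p-value ≈ 0.1082
Since p ≈ 0.1082 > α = 0.05, fail to reject H0; the evidence is not statistically significant.

t = 1.6776; fail to reject H0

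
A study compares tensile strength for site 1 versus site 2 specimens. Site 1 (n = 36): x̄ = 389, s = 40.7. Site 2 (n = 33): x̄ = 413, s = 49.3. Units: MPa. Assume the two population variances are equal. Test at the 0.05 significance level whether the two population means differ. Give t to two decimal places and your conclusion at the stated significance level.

Let group 1 = site 1, group 2 = site 2. H0: μ_1 = μ_2; H1: μ_1 ≠ μ_2 (two-sample pooled-variance t-test, two-sided).
s_p² = [(36−1)·40.7² + (33−1)·49.3²]/(36+33−2) = 2026.16
t = (389 − 413)/√[2026.16·(1/36 + 1/33)] = -2.21
df = n₁ + n₂ − 2 = 67
Two-sided p-value ≈ 0.030
Since p ≈ 0.030 < α = 0.05, reject H0; the evidence is statistically significant.

t = -2.21; reject H0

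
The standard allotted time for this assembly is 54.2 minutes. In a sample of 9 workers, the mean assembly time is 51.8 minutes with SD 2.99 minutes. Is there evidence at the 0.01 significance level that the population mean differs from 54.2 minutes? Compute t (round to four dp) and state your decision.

t = -2.4080; fail to reject H0

H0: μ = 54.2; H1: μ ≠ 54.2 (one-sample t-test, two-sided).
t = (x̄ − μ₀)/(s/√n) = (51.8 − 54.2)/(2.99/√9) = -2.4080
df = n − 1 = 8
Two-sided p-value ≈ 0.0426
Since p ≈ 0.0426 > α = 0.01, fail to reject H0; the evidence is not statistically significant.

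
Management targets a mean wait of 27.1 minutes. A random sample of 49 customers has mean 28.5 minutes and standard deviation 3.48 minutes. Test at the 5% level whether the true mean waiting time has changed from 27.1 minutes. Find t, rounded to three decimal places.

2.816

H0: μ = 27.1; H1: μ ≠ 27.1 (one-sample t-test, two-sided).
t = (x̄ − μ₀)/(s/√n) = (28.5 − 27.1)/(3.48/√49) = 2.816
df = n − 1 = 48
Two-sided p-value ≈ 0.0070
Since p ≈ 0.0070 < α = 0.05, reject H0; the data support H1.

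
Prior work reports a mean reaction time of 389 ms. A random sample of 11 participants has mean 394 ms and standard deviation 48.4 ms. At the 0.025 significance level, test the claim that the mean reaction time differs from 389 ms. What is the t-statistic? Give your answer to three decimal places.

0.343

H0: μ = 389; H1: μ ≠ 389 (one-sample t-test, two-sided).
t = (x̄ − μ₀)/(s/√n) = (394 − 389)/(48.4/√11) = 0.343
df = n − 1 = 10
Two-sided p-value ≈ 0.739
Since p ≈ 0.739 > α = 0.025, fail to reject H0; the data do not provide sufficient evidence against H0.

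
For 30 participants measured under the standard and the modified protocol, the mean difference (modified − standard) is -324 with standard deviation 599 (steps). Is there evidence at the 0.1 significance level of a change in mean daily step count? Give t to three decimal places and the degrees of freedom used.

t = -2.963, df = 29

H0: μ_d = 0; H1: μ_d ≠ 0 (paired t-test on the differences, two-sided).
t = d̄/(s_d/√n) = -324/(599/√30) = -2.963
df = n − 1 = 29
Two-sided p-value ≈ 0.0060
Since p ≈ 0.0060 < α = 0.1, reject H0; the data support H1.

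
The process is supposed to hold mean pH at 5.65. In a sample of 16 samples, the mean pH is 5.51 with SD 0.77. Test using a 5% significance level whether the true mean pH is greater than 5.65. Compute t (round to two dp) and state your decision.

t = -0.73; fail to reject H0

H0: μ = 5.65; H1: μ > 5.65 (one-sample t-test, right-tailed).
t = (x̄ − μ₀)/(s/√n) = (5.51 − 5.65)/(0.77/√16) = -0.73
df = n − 1 = 15
p-value = P(T ≥ -0.73) ≈ 0.761
Since p ≈ 0.761 > α = 0.05, fail to reject H0; the data do not provide sufficient evidence against H0.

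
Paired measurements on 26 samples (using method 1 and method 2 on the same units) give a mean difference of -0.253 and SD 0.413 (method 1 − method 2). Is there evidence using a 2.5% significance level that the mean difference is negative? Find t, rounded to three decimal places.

-3.124

H0: μ_d = 0; H1: μ_d < 0 (paired t-test on the differences, left-tailed).
t = d̄/(s_d/√n) = -0.253/(0.413/√26) = -3.124
df = n − 1 = 25
p-value = P(T ≤ -3.124) ≈ 0.0022
Since p ≈ 0.0022 < α = 0.025, reject H0; the evidence is statistically significant.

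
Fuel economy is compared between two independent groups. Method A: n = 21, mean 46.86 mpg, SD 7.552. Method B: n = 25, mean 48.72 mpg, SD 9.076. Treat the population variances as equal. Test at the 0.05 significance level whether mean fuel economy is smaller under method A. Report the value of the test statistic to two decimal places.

-0.75

Let group 1 = method A, group 2 = method B. H0: μ_1 = μ_2; H1: μ_1 < μ_2 (two-sample pooled-variance t-test, left-tailed).
s_p² = [(21−1)·7.552² + (25−1)·9.076²]/(21+25−2) = 70.8551
t = (46.86 − 48.72)/√[70.8551·(1/21 + 1/25)] = -0.75
df = n₁ + n₂ − 2 = 44
p-value = P(T ≤ -0.75) ≈ 0.230
Since p ≈ 0.230 > α = 0.05, fail to reject H0; the data do not provide sufficient evidence against H0.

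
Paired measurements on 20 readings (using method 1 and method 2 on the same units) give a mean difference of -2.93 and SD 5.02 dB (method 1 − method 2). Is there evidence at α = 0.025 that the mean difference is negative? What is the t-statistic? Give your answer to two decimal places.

H0: μ_d = 0; H1: μ_d < 0 (paired t-test on the differences, left-tailed).
t = d̄/(s_d/√n) = -2.93/(5.02/√20) = -2.61
df = n − 1 = 19
p-value = P(T ≤ -2.61) ≈ 0.009
Since p ≈ 0.009 < α = 0.025, reject H0; the evidence is statistically significant.

-2.61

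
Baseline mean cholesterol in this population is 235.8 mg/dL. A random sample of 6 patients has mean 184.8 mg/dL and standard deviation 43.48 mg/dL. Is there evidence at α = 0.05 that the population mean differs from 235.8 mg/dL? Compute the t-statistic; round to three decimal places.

-2.873

H0: μ = 235.8; H1: μ ≠ 235.8 (one-sample t-test, two-sided).
t = (x̄ − μ₀)/(s/√n) = (184.8 − 235.8)/(43.48/√6) = -2.873
df = n − 1 = 5
Two-sided p-value ≈ 0.035
Since p ≈ 0.035 < α = 0.05, reject H0; the data support H1.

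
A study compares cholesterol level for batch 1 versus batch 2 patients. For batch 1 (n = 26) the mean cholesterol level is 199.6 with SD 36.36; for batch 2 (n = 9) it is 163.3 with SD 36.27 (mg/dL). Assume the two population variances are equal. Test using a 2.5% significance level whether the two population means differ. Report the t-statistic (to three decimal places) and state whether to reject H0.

t = 2.583; reject H0

Let group 1 = batch 1, group 2 = batch 2. H0: μ_1 = μ_2; H1: μ_1 ≠ μ_2 (two-sample pooled-variance t-test, two-sided).
s_p² = [(26−1)·36.36² + (9−1)·36.27²]/(26+9−2) = 1320.46
t = (199.6 − 163.3)/√[1320.46·(1/26 + 1/9)] = 2.583
df = n₁ + n₂ − 2 = 33
Two-sided p-value ≈ 0.0144
Since p ≈ 0.0144 < α = 0.025, reject H0; the data support H1.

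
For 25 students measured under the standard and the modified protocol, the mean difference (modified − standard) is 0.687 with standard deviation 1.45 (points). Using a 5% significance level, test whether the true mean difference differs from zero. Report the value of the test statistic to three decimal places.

2.369

H0: μ_d = 0; H1: μ_d ≠ 0 (paired t-test on the differences, two-sided).
t = d̄/(s_d/√n) = 0.687/(1.45/√25) = 2.369
df = n − 1 = 24
Two-sided p-value ≈ 0.026
Since p ≈ 0.026 < α = 0.05, reject H0; the evidence is statistically significant.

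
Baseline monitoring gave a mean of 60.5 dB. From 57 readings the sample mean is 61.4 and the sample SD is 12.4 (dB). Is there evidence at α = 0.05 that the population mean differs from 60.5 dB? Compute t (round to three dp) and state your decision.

t = 0.548; fail to reject H0

H0: μ = 60.5; H1: μ ≠ 60.5 (one-sample t-test, two-sided).
t = (x̄ − μ₀)/(s/√n) = (61.4 − 60.5)/(12.4/√57) = 0.548
df = n − 1 = 56
Two-sided p-value ≈ 0.5859
Since p ≈ 0.5859 > α = 0.05, fail to reject H0; the evidence is not statistically significant.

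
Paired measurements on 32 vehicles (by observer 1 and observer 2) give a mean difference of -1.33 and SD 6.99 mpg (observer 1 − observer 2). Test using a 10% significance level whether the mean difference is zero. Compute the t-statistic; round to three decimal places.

-1.076

H0: μ_d = 0; H1: μ_d ≠ 0 (paired t-test on the differences, two-sided).
t = d̄/(s_d/√n) = -1.33/(6.99/√32) = -1.076
df = n − 1 = 31
Two-sided p-value ≈ 0.2901
Since p ≈ 0.2901 > α = 0.1, fail to reject H0; the data do not provide sufficient evidence against H0.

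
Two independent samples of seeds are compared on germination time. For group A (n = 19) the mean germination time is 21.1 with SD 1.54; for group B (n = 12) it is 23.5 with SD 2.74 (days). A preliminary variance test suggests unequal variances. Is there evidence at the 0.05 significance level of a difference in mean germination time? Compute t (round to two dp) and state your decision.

Let group 1 = group A, group 2 = group B. H0: μ_1 = μ_2; H1: μ_1 ≠ μ_2 (Welch's two-sample t-test, two-sided).
t = (x̄_1 − x̄_2)/√(s_1²/n_1 + s_2²/n_2) = (21.1 − 23.5)/√(1.54²/19 + 2.74²/12) = -2.77
Welch–Satterthwaite df ≈ 15.45
Two-sided p-value ≈ 0.0140
Since p ≈ 0.0140 < α = 0.05, reject H0; the evidence is statistically significant.

t = -2.77; reject H0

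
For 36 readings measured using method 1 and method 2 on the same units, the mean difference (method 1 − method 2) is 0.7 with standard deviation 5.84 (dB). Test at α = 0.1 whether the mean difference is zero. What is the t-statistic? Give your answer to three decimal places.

H0: μ_d = 0; H1: μ_d ≠ 0 (paired t-test on the differences, two-sided).
t = d̄/(s_d/√n) = 0.7/(5.84/√36) = 0.719
df = n − 1 = 35
Two-sided p-value ≈ 0.4768
Since p ≈ 0.4768 > α = 0.1, fail to reject H0; the data do not provide sufficient evidence against H0.

0.719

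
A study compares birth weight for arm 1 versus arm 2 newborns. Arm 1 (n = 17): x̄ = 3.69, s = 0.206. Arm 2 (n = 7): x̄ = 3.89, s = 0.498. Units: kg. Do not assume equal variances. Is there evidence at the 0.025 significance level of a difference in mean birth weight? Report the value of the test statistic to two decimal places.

Let group 1 = arm 1, group 2 = arm 2. H0: μ_1 = μ_2; H1: μ_1 ≠ μ_2 (Welch's two-sample t-test, two-sided).
t = (x̄_1 − x̄_2)/√(s_1²/n_1 + s_2²/n_2) = (3.69 − 3.89)/√(0.206²/17 + 0.498²/7) = -1.03
Welch–Satterthwaite df ≈ 6.86
Two-sided p-value ≈ 0.339
Since p ≈ 0.339 > α = 0.025, fail to reject H0; the data do not provide sufficient evidence against H0.

-1.03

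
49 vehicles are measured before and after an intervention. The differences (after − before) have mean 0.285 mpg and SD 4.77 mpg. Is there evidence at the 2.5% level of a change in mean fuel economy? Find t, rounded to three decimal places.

0.418

H0: μ_d = 0; H1: μ_d ≠ 0 (paired t-test on the differences, two-sided).
t = d̄/(s_d/√n) = 0.285/(4.77/√49) = 0.418
df = n − 1 = 48
Two-sided p-value ≈ 0.6776
Since p ≈ 0.6776 > α = 0.025, fail to reject H0; the evidence is not statistically significant.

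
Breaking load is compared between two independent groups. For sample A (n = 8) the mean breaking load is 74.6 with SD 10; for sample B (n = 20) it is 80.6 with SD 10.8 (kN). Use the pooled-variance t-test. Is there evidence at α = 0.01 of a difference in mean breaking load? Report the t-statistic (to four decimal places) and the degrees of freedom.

t = -1.3543, df = 26

Let group 1 = sample A, group 2 = sample B. H0: μ_1 = μ_2; H1: μ_1 ≠ μ_2 (two-sample pooled-variance t-test, two-sided).
s_p² = [(8−1)·10² + (20−1)·10.8²]/(8+20−2) = 112.16
t = (74.6 − 80.6)/√[112.16·(1/8 + 1/20)] = -1.3543
df = n₁ + n₂ − 2 = 26
Two-sided p-value ≈ 0.1873
Since p ≈ 0.1873 > α = 0.01, fail to reject H0; the data do not provide sufficient evidence against H0.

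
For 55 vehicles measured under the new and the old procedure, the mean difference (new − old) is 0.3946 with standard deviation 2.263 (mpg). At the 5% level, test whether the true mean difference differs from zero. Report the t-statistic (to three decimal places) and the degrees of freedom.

t = 1.293, df = 54

H0: μ_d = 0; H1: μ_d ≠ 0 (paired t-test on the differences, two-sided).
t = d̄/(s_d/√n) = 0.3946/(2.263/√55) = 1.293
df = n − 1 = 54
Two-sided p-value ≈ 0.201
Since p ≈ 0.201 > α = 0.05, fail to reject H0; the evidence is not statistically significant.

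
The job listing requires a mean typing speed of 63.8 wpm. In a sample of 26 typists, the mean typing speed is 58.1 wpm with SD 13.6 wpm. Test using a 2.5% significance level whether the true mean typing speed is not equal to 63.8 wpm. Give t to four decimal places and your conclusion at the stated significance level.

H0: μ = 63.8; H1: μ ≠ 63.8 (one-sample t-test, two-sided).
t = (x̄ − μ₀)/(s/√n) = (58.1 − 63.8)/(13.6/√26) = -2.1371
df = n − 1 = 25
Two-sided p-value ≈ 0.043
Since p ≈ 0.043 > α = 0.025, fail to reject H0; the data do not provide sufficient evidence against H0.

t = -2.1371; fail to reject H0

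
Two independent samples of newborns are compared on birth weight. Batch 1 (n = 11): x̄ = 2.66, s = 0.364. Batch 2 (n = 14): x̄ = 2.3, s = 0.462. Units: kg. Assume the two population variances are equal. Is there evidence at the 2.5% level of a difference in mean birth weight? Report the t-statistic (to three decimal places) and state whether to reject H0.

t = 2.116; fail to reject H0

Let group 1 = batch 1, group 2 = batch 2. H0: μ_1 = μ_2; H1: μ_1 ≠ μ_2 (two-sample pooled-variance t-test, two-sided).
s_p² = [(11−1)·0.364² + (14−1)·0.462²]/(11+14−2) = 0.178249
t = (2.66 − 2.3)/√[0.178249·(1/11 + 1/14)] = 2.116
df = n₁ + n₂ − 2 = 23
Two-sided p-value ≈ 0.0454
Since p ≈ 0.0454 > α = 0.025, fail to reject H0; the evidence is not statistically significant.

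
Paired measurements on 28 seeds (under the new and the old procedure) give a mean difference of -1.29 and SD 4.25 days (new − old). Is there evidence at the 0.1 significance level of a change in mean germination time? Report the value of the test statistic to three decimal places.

-1.606

H0: μ_d = 0; H1: μ_d ≠ 0 (paired t-test on the differences, two-sided).
t = d̄/(s_d/√n) = -1.29/(4.25/√28) = -1.606
df = n − 1 = 27
Two-sided p-value ≈ 0.1199
Since p ≈ 0.1199 > α = 0.1, fail to reject H0; the evidence is not statistically significant.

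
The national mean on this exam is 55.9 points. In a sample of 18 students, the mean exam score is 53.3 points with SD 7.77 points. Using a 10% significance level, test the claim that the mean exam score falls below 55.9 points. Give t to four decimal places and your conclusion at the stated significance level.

H0: μ = 55.9; H1: μ < 55.9 (one-sample t-test, left-tailed).
t = (x̄ − μ₀)/(s/√n) = (53.3 − 55.9)/(7.77/√18) = -1.4197
df = n − 1 = 17
p-value = P(T ≤ -1.4197) ≈ 0.0869
Since p ≈ 0.0869 < α = 0.1, reject H0; the data support H1.

t = -1.4197; reject H0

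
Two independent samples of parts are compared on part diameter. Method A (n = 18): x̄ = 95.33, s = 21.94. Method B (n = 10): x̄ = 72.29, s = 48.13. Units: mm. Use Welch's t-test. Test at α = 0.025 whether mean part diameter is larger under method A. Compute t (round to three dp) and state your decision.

t = 1.433; fail to reject H0

Let group 1 = method A, group 2 = method B. H0: μ_1 = μ_2; H1: μ_1 > μ_2 (Welch's two-sample t-test, right-tailed).
t = (x̄_1 − x̄_2)/√(s_1²/n_1 + s_2²/n_2) = (95.33 − 72.29)/√(21.94²/18 + 48.13²/10) = 1.433
Welch–Satterthwaite df ≈ 11.12
p-value = P(T ≥ 1.433) ≈ 0.0896
Since p ≈ 0.0896 > α = 0.025, fail to reject H0; the evidence is not statistically significant.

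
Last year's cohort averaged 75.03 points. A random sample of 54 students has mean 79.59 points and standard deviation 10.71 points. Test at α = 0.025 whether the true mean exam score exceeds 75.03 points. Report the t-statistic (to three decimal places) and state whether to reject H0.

H0: μ = 75.03; H1: μ > 75.03 (one-sample t-test, right-tailed).
t = (x̄ − μ₀)/(s/√n) = (79.59 − 75.03)/(10.71/√54) = 3.129
df = n − 1 = 53
p-value = P(T ≥ 3.129) ≈ 0.001
Since p ≈ 0.001 < α = 0.025, reject H0; the evidence is statistically significant.

t = 3.129; reject H0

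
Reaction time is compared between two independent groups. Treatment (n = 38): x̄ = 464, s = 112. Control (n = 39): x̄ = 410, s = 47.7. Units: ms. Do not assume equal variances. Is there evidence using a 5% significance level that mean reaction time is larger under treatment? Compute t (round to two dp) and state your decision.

t = 2.74; reject H0

Let group 1 = treatment, group 2 = control. H0: μ_1 = μ_2; H1: μ_1 > μ_2 (Welch's two-sample t-test, right-tailed).
t = (x̄_1 − x̄_2)/√(s_1²/n_1 + s_2²/n_2) = (464 − 410)/√(112²/38 + 47.7²/39) = 2.74
Welch–Satterthwaite df ≈ 49.72
p-value = P(T ≥ 2.74) ≈ 0.0043
Since p ≈ 0.0043 < α = 0.05, reject H0; the evidence is statistically significant.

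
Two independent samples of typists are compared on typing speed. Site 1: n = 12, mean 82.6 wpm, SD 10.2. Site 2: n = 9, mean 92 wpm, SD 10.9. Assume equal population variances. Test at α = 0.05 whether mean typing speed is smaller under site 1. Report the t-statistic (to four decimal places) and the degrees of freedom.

t = -2.0301, df = 19

Let group 1 = site 1, group 2 = site 2. H0: μ_1 = μ_2; H1: μ_1 < μ_2 (two-sample pooled-variance t-test, left-tailed).
s_p² = [(12−1)·10.2² + (9−1)·10.9²]/(12+9−2) = 110.259
t = (82.6 − 92)/√[110.259·(1/12 + 1/9)] = -2.0301
df = n₁ + n₂ − 2 = 19
p-value = P(T ≤ -2.0301) ≈ 0.0283
Since p ≈ 0.0283 < α = 0.05, reject H0; the evidence is statistically significant.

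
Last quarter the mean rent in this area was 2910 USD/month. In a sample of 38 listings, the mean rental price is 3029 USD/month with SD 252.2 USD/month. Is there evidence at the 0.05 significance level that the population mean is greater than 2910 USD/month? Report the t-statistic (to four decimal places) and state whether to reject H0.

t = 2.9087; reject H0

H0: μ = 2910; H1: μ > 2910 (one-sample t-test, right-tailed).
t = (x̄ − μ₀)/(s/√n) = (3029 − 2910)/(252.2/√38) = 2.9087
df = n − 1 = 37
p-value = P(T ≥ 2.9087) ≈ 0.0031
Since p ≈ 0.0031 < α = 0.05, reject H0; the evidence is statistically significant.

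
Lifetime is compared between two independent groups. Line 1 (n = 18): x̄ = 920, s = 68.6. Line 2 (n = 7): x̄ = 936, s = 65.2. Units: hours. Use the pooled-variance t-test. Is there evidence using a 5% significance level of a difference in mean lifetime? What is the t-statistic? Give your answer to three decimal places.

-0.530

Let group 1 = line 1, group 2 = line 2. H0: μ_1 = μ_2; H1: μ_1 ≠ μ_2 (two-sample pooled-variance t-test, two-sided).
s_p² = [(18−1)·68.6² + (7−1)·65.2²]/(18+7−2) = 4587.29
t = (920 − 936)/√[4587.29·(1/18 + 1/7)] = -0.530
df = n₁ + n₂ − 2 = 23
Two-sided p-value ≈ 0.601
Since p ≈ 0.601 > α = 0.05, fail to reject H0; the data do not provide sufficient evidence against H0.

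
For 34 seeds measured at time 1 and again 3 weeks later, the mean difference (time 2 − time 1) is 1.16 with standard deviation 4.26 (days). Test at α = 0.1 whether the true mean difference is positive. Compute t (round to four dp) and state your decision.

t = 1.5878; reject H0

H0: μ_d = 0; H1: μ_d > 0 (paired t-test on the differences, right-tailed).
t = d̄/(s_d/√n) = 1.16/(4.26/√34) = 1.5878
df = n − 1 = 33
p-value = P(T ≥ 1.5878) ≈ 0.061
Since p ≈ 0.061 < α = 0.1, reject H0; the data support H1.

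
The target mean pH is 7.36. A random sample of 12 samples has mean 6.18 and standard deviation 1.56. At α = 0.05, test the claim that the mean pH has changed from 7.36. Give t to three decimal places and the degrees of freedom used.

t = -2.620, df = 11

H0: μ = 7.36; H1: μ ≠ 7.36 (one-sample t-test, two-sided).
t = (x̄ − μ₀)/(s/√n) = (6.18 − 7.36)/(1.56/√12) = -2.620
df = n − 1 = 11
Two-sided p-value ≈ 0.024
Since p ≈ 0.024 < α = 0.05, reject H0; the data support H1.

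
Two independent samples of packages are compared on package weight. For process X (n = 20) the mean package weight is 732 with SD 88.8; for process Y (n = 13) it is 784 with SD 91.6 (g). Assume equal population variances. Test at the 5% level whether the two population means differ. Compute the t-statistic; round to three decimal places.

-1.624

Let group 1 = process X, group 2 = process Y. H0: μ_1 = μ_2; H1: μ_1 ≠ μ_2 (two-sample pooled-variance t-test, two-sided).
s_p² = [(20−1)·88.8² + (13−1)·91.6²]/(20+13−2) = 8080.97
t = (732 − 784)/√[8080.97·(1/20 + 1/13)] = -1.624
df = n₁ + n₂ − 2 = 31
Two-sided p-value ≈ 0.1146
Since p ≈ 0.1146 > α = 0.05, fail to reject H0; the evidence is not statistically significant.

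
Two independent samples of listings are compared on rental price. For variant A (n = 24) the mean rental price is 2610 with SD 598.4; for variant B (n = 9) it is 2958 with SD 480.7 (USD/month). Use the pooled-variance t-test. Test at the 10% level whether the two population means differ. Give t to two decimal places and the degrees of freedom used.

Let group 1 = variant A, group 2 = variant B. H0: μ_1 = μ_2; H1: μ_1 ≠ μ_2 (two-sample pooled-variance t-test, two-sided).
s_p² = [(24−1)·598.4² + (9−1)·480.7²]/(24+9−2) = 325306
t = (2610 − 2958)/√[325306·(1/24 + 1/9)] = -1.56
df = n₁ + n₂ − 2 = 31
Two-sided p-value ≈ 0.1287
Since p ≈ 0.1287 > α = 0.1, fail to reject H0; the evidence is not statistically significant.

t = -1.56, df = 31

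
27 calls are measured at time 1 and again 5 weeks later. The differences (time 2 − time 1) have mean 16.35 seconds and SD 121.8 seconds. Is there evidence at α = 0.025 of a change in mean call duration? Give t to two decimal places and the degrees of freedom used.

t = 0.70, df = 26

H0: μ_d = 0; H1: μ_d ≠ 0 (paired t-test on the differences, two-sided).
t = d̄/(s_d/√n) = 16.35/(121.8/√27) = 0.70
df = n − 1 = 26
Two-sided p-value ≈ 0.4917
Since p ≈ 0.4917 > α = 0.025, fail to reject H0; the data do not provide sufficient evidence against H0.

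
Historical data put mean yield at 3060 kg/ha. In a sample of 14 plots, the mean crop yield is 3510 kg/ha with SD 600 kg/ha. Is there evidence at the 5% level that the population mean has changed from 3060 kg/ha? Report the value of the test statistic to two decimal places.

2.81

H0: μ = 3060; H1: μ ≠ 3060 (one-sample t-test, two-sided).
t = (x̄ − μ₀)/(s/√n) = (3510 − 3060)/(600/√14) = 2.81
df = n − 1 = 13
Two-sided p-value ≈ 0.0149
Since p ≈ 0.0149 < α = 0.05, reject H0; the evidence is statistically significant.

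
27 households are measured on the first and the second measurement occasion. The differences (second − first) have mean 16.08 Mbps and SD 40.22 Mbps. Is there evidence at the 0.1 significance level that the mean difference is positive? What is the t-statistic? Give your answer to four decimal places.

2.0774

H0: μ_d = 0; H1: μ_d > 0 (paired t-test on the differences, right-tailed).
t = d̄/(s_d/√n) = 16.08/(40.22/√27) = 2.0774
df = n − 1 = 26
p-value = P(T ≥ 2.0774) ≈ 0.024
Since p ≈ 0.024 < α = 0.1, reject H0; the data support H1.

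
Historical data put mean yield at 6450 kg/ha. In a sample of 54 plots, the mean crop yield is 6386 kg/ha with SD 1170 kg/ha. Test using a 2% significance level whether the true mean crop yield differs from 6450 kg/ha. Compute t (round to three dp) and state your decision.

t = -0.402; fail to reject H0

H0: μ = 6450; H1: μ ≠ 6450 (one-sample t-test, two-sided).
t = (x̄ − μ₀)/(s/√n) = (6386 − 6450)/(1170/√54) = -0.402
df = n − 1 = 53
Two-sided p-value ≈ 0.689
Since p ≈ 0.689 > α = 0.02, fail to reject H0; the evidence is not statistically significant.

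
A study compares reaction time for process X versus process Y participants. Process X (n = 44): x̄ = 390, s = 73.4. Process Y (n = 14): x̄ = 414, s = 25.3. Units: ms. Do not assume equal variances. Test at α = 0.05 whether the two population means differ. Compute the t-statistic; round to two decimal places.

-1.85

Let group 1 = process X, group 2 = process Y. H0: μ_1 = μ_2; H1: μ_1 ≠ μ_2 (Welch's two-sample t-test, two-sided).
t = (x̄_1 − x̄_2)/√(s_1²/n_1 + s_2²/n_2) = (390 − 414)/√(73.4²/44 + 25.3²/14) = -1.85
Welch–Satterthwaite df ≈ 55.51
Two-sided p-value ≈ 0.070
Since p ≈ 0.070 > α = 0.05, fail to reject H0; the data do not provide sufficient evidence against H0.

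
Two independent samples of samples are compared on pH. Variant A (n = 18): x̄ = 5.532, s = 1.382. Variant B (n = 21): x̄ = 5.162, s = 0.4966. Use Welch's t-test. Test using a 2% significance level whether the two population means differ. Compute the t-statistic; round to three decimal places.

Let group 1 = variant A, group 2 = variant B. H0: μ_1 = μ_2; H1: μ_1 ≠ μ_2 (Welch's two-sample t-test, two-sided).
t = (x̄_1 − x̄_2)/√(s_1²/n_1 + s_2²/n_2) = (5.532 − 5.162)/√(1.382²/18 + 0.4966²/21) = 1.078
Welch–Satterthwaite df ≈ 20.76
Two-sided p-value ≈ 0.293
Since p ≈ 0.293 > α = 0.02, fail to reject H0; the data do not provide sufficient evidence against H0.

1.078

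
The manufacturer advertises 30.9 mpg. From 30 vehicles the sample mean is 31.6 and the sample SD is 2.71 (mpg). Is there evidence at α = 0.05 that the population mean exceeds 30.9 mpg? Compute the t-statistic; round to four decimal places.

1.4148

H0: μ = 30.9; H1: μ > 30.9 (one-sample t-test, right-tailed).
t = (x̄ − μ₀)/(s/√n) = (31.6 − 30.9)/(2.71/√30) = 1.4148
df = n − 1 = 29
p-value = P(T ≥ 1.4148) ≈ 0.0839
Since p ≈ 0.0839 > α = 0.05, fail to reject H0; the evidence is not statistically significant.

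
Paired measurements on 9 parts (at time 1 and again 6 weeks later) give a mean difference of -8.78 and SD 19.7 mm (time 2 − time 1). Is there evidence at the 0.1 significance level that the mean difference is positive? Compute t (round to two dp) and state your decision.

H0: μ_d = 0; H1: μ_d > 0 (paired t-test on the differences, right-tailed).
t = d̄/(s_d/√n) = -8.78/(19.7/√9) = -1.34
df = n − 1 = 8
p-value = P(T ≥ -1.34) ≈ 0.891
Since p ≈ 0.891 > α = 0.1, fail to reject H0; the evidence is not statistically significant.

t = -1.34; fail to reject H0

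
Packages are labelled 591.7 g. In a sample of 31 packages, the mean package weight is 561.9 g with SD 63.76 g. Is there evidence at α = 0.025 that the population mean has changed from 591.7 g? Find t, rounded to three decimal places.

H0: μ = 591.7; H1: μ ≠ 591.7 (one-sample t-test, two-sided).
t = (x̄ − μ₀)/(s/√n) = (561.9 − 591.7)/(63.76/√31) = -2.602
df = n − 1 = 30
Two-sided p-value ≈ 0.0143
Since p ≈ 0.0143 < α = 0.025, reject H0; the data support H1.

-2.602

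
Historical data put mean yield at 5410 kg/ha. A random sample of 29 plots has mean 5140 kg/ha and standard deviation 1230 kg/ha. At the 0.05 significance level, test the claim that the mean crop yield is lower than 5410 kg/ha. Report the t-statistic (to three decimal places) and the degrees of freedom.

H0: μ = 5410; H1: μ < 5410 (one-sample t-test, left-tailed).
t = (x̄ − μ₀)/(s/√n) = (5140 − 5410)/(1230/√29) = -1.182
df = n − 1 = 28
p-value = P(T ≤ -1.182) ≈ 0.1236
Since p ≈ 0.1236 > α = 0.05, fail to reject H0; the data do not provide sufficient evidence against H0.

t = -1.182, df = 28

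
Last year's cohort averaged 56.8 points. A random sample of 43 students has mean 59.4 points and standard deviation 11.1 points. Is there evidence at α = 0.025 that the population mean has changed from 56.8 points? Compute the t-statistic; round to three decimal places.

H0: μ = 56.8; H1: μ ≠ 56.8 (one-sample t-test, two-sided).
t = (x̄ − μ₀)/(s/√n) = (59.4 − 56.8)/(11.1/√43) = 1.536
df = n − 1 = 42
Two-sided p-value ≈ 0.132
Since p ≈ 0.132 > α = 0.025, fail to reject H0; the evidence is not statistically significant.

1.536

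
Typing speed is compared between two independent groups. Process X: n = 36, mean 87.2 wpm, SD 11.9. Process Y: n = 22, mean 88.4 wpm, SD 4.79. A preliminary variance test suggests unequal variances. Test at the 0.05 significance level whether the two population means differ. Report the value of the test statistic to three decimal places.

-0.538

Let group 1 = process X, group 2 = process Y. H0: μ_1 = μ_2; H1: μ_1 ≠ μ_2 (Welch's two-sample t-test, two-sided).
t = (x̄_1 − x̄_2)/√(s_1²/n_1 + s_2²/n_2) = (87.2 − 88.4)/√(11.9²/36 + 4.79²/22) = -0.538
Welch–Satterthwaite df ≈ 50.14
Two-sided p-value ≈ 0.593
Since p ≈ 0.593 > α = 0.05, fail to reject H0; the data do not provide sufficient evidence against H0.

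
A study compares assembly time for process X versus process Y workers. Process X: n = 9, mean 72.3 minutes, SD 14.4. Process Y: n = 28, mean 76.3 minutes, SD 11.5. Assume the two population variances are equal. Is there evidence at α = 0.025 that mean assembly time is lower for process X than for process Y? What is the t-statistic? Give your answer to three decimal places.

-0.854

Let group 1 = process X, group 2 = process Y. H0: μ_1 = μ_2; H1: μ_1 < μ_2 (two-sample pooled-variance t-test, left-tailed).
s_p² = [(9−1)·14.4² + (28−1)·11.5²]/(9+28−2) = 149.418
t = (72.3 − 76.3)/√[149.418·(1/9 + 1/28)] = -0.854
df = n₁ + n₂ − 2 = 35
p-value = P(T ≤ -0.854) ≈ 0.1995
Since p ≈ 0.1995 > α = 0.025, fail to reject H0; the data do not provide sufficient evidence against H0.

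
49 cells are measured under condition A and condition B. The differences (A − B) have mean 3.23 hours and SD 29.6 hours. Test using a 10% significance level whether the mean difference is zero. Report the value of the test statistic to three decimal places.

H0: μ_d = 0; H1: μ_d ≠ 0 (paired t-test on the differences, two-sided).
t = d̄/(s_d/√n) = 3.23/(29.6/√49) = 0.764
df = n − 1 = 48
Two-sided p-value ≈ 0.449
Since p ≈ 0.449 > α = 0.1, fail to reject H0; the data do not provide sufficient evidence against H0.

0.764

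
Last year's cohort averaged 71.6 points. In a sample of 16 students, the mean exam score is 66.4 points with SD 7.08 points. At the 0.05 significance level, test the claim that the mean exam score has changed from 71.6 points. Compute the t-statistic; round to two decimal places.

H0: μ = 71.6; H1: μ ≠ 71.6 (one-sample t-test, two-sided).
t = (x̄ − μ₀)/(s/√n) = (66.4 − 71.6)/(7.08/√16) = -2.94
df = n − 1 = 15
Two-sided p-value ≈ 0.0102
Since p ≈ 0.0102 < α = 0.05, reject H0; the evidence is statistically significant.

-2.94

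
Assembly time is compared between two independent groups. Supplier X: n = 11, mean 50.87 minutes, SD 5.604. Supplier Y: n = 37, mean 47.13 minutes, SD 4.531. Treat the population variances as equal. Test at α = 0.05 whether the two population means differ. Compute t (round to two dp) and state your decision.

t = 2.28; reject H0

Let group 1 = supplier X, group 2 = supplier Y. H0: μ_1 = μ_2; H1: μ_1 ≠ μ_2 (two-sample pooled-variance t-test, two-sided).
s_p² = [(11−1)·5.604² + (37−1)·4.531²]/(11+37−2) = 22.8941
t = (50.87 − 47.13)/√[22.8941·(1/11 + 1/37)] = 2.28
df = n₁ + n₂ − 2 = 46
Two-sided p-value ≈ 0.028
Since p ≈ 0.028 < α = 0.05, reject H0; the evidence is statistically significant.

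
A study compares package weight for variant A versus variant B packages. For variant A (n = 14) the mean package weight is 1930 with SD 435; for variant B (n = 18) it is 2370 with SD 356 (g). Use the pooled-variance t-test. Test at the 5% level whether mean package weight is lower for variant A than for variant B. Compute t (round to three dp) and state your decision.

Let group 1 = variant A, group 2 = variant B. H0: μ_1 = μ_2; H1: μ_1 < μ_2 (two-sample pooled-variance t-test, left-tailed).
s_p² = [(14−1)·435² + (18−1)·356²]/(14+18−2) = 153815
t = (1930 − 2370)/√[153815·(1/14 + 1/18)] = -3.148
df = n₁ + n₂ − 2 = 30
p-value = P(T ≤ -3.148) ≈ 0.002
Since p ≈ 0.002 < α = 0.05, reject H0; the evidence is statistically significant.

t = -3.148; reject H0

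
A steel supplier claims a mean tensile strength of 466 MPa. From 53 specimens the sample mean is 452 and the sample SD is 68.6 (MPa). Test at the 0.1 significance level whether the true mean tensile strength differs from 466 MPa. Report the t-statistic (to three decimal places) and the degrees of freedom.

t = -1.486, df = 52

H0: μ = 466; H1: μ ≠ 466 (one-sample t-test, two-sided).
t = (x̄ − μ₀)/(s/√n) = (452 − 466)/(68.6/√53) = -1.486
df = n − 1 = 52
Two-sided p-value ≈ 0.1434
Since p ≈ 0.1434 > α = 0.1, fail to reject H0; the evidence is not statistically significant.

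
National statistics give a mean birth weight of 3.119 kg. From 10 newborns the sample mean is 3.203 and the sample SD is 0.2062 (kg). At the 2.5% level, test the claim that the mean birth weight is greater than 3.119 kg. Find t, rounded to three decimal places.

1.288

H0: μ = 3.119; H1: μ > 3.119 (one-sample t-test, right-tailed).
t = (x̄ − μ₀)/(s/√n) = (3.203 − 3.119)/(0.2062/√10) = 1.288
df = n − 1 = 9
p-value = P(T ≥ 1.288) ≈ 0.1149
Since p ≈ 0.1149 > α = 0.025, fail to reject H0; the evidence is not statistically significant.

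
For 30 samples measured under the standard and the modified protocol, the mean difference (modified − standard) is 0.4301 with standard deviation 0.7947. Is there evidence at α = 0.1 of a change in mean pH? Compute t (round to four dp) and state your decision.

H0: μ_d = 0; H1: μ_d ≠ 0 (paired t-test on the differences, two-sided).
t = d̄/(s_d/√n) = 0.4301/(0.7947/√30) = 2.9643
df = n − 1 = 29
Two-sided p-value ≈ 0.006
Since p ≈ 0.006 < α = 0.1, reject H0; the evidence is statistically significant.

t = 2.9643; reject H0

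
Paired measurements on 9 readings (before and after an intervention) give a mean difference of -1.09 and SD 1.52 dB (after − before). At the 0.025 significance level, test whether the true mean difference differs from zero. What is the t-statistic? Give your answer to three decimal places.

H0: μ_d = 0; H1: μ_d ≠ 0 (paired t-test on the differences, two-sided).
t = d̄/(s_d/√n) = -1.09/(1.52/√9) = -2.151
df = n − 1 = 8
Two-sided p-value ≈ 0.0636
Since p ≈ 0.0636 > α = 0.025, fail to reject H0; the data do not provide sufficient evidence against H0.

-2.151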